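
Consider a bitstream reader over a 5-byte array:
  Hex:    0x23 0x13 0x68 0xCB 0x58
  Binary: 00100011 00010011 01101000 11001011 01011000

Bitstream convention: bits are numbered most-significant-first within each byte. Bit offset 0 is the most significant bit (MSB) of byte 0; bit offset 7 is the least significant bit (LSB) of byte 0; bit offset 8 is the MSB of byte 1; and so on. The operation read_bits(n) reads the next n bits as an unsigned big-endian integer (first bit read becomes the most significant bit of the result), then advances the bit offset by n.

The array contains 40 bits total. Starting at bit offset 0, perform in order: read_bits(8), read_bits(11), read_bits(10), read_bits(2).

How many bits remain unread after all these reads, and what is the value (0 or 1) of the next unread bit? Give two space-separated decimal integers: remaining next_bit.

Answer: 9 1

Derivation:
Read 1: bits[0:8] width=8 -> value=35 (bin 00100011); offset now 8 = byte 1 bit 0; 32 bits remain
Read 2: bits[8:19] width=11 -> value=155 (bin 00010011011); offset now 19 = byte 2 bit 3; 21 bits remain
Read 3: bits[19:29] width=10 -> value=281 (bin 0100011001); offset now 29 = byte 3 bit 5; 11 bits remain
Read 4: bits[29:31] width=2 -> value=1 (bin 01); offset now 31 = byte 3 bit 7; 9 bits remain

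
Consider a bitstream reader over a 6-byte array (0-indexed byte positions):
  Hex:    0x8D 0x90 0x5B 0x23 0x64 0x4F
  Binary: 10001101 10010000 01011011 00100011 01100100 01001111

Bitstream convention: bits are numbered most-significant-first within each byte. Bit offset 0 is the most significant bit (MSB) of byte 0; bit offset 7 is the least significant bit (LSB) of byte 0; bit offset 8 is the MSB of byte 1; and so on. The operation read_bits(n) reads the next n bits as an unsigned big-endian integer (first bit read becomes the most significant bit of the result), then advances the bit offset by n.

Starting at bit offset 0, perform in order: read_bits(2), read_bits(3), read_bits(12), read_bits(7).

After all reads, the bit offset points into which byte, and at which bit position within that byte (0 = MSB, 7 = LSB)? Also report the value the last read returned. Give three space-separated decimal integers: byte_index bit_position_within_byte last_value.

Answer: 3 0 91

Derivation:
Read 1: bits[0:2] width=2 -> value=2 (bin 10); offset now 2 = byte 0 bit 2; 46 bits remain
Read 2: bits[2:5] width=3 -> value=1 (bin 001); offset now 5 = byte 0 bit 5; 43 bits remain
Read 3: bits[5:17] width=12 -> value=2848 (bin 101100100000); offset now 17 = byte 2 bit 1; 31 bits remain
Read 4: bits[17:24] width=7 -> value=91 (bin 1011011); offset now 24 = byte 3 bit 0; 24 bits remain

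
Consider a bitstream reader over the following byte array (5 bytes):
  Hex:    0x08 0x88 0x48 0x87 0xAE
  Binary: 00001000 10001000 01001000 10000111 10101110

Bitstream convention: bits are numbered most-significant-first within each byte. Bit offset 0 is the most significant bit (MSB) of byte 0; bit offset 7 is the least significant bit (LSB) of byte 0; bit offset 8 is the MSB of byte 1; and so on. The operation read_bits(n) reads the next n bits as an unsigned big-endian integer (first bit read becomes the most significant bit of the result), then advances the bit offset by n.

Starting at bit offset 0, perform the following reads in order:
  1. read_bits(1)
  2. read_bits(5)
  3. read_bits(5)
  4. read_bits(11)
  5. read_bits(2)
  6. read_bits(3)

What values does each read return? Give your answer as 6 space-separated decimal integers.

Answer: 0 2 4 530 0 4

Derivation:
Read 1: bits[0:1] width=1 -> value=0 (bin 0); offset now 1 = byte 0 bit 1; 39 bits remain
Read 2: bits[1:6] width=5 -> value=2 (bin 00010); offset now 6 = byte 0 bit 6; 34 bits remain
Read 3: bits[6:11] width=5 -> value=4 (bin 00100); offset now 11 = byte 1 bit 3; 29 bits remain
Read 4: bits[11:22] width=11 -> value=530 (bin 01000010010); offset now 22 = byte 2 bit 6; 18 bits remain
Read 5: bits[22:24] width=2 -> value=0 (bin 00); offset now 24 = byte 3 bit 0; 16 bits remain
Read 6: bits[24:27] width=3 -> value=4 (bin 100); offset now 27 = byte 3 bit 3; 13 bits remain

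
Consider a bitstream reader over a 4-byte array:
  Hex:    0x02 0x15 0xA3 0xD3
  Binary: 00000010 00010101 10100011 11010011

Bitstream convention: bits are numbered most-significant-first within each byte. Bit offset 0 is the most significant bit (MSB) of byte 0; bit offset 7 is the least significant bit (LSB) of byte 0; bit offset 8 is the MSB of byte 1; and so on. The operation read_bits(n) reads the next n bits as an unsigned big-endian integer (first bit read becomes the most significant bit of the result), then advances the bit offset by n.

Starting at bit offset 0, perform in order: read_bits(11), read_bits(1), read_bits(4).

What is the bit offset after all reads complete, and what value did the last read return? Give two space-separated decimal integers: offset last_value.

Answer: 16 5

Derivation:
Read 1: bits[0:11] width=11 -> value=16 (bin 00000010000); offset now 11 = byte 1 bit 3; 21 bits remain
Read 2: bits[11:12] width=1 -> value=1 (bin 1); offset now 12 = byte 1 bit 4; 20 bits remain
Read 3: bits[12:16] width=4 -> value=5 (bin 0101); offset now 16 = byte 2 bit 0; 16 bits remain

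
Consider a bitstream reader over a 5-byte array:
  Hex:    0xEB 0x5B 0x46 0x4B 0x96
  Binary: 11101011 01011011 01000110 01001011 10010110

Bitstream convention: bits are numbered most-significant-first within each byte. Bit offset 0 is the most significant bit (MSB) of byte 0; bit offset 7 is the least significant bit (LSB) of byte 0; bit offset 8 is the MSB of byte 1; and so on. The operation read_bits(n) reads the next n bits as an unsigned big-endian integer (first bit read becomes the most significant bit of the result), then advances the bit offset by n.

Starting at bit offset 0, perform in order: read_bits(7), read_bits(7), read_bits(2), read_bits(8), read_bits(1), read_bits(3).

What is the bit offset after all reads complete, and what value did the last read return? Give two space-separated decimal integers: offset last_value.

Read 1: bits[0:7] width=7 -> value=117 (bin 1110101); offset now 7 = byte 0 bit 7; 33 bits remain
Read 2: bits[7:14] width=7 -> value=86 (bin 1010110); offset now 14 = byte 1 bit 6; 26 bits remain
Read 3: bits[14:16] width=2 -> value=3 (bin 11); offset now 16 = byte 2 bit 0; 24 bits remain
Read 4: bits[16:24] width=8 -> value=70 (bin 01000110); offset now 24 = byte 3 bit 0; 16 bits remain
Read 5: bits[24:25] width=1 -> value=0 (bin 0); offset now 25 = byte 3 bit 1; 15 bits remain
Read 6: bits[25:28] width=3 -> value=4 (bin 100); offset now 28 = byte 3 bit 4; 12 bits remain

Answer: 28 4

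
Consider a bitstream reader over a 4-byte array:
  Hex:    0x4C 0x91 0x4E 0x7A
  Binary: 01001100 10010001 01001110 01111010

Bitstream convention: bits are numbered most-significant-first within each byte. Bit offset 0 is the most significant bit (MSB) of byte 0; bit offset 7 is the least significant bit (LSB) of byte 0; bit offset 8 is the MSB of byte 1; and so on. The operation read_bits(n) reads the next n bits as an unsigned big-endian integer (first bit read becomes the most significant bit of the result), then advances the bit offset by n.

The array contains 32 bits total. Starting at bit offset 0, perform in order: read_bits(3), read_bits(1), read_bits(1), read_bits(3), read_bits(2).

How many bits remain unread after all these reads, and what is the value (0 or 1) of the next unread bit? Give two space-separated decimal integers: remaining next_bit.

Answer: 22 0

Derivation:
Read 1: bits[0:3] width=3 -> value=2 (bin 010); offset now 3 = byte 0 bit 3; 29 bits remain
Read 2: bits[3:4] width=1 -> value=0 (bin 0); offset now 4 = byte 0 bit 4; 28 bits remain
Read 3: bits[4:5] width=1 -> value=1 (bin 1); offset now 5 = byte 0 bit 5; 27 bits remain
Read 4: bits[5:8] width=3 -> value=4 (bin 100); offset now 8 = byte 1 bit 0; 24 bits remain
Read 5: bits[8:10] width=2 -> value=2 (bin 10); offset now 10 = byte 1 bit 2; 22 bits remain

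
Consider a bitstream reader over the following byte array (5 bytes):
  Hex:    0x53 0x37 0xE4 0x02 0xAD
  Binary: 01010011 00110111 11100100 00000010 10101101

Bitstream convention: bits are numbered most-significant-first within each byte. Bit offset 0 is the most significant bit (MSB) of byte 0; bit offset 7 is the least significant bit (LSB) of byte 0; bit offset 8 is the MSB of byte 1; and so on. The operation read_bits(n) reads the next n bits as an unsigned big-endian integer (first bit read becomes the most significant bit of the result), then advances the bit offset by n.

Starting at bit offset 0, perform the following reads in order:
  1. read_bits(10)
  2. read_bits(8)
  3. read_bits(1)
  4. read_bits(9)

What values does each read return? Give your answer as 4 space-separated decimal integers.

Read 1: bits[0:10] width=10 -> value=332 (bin 0101001100); offset now 10 = byte 1 bit 2; 30 bits remain
Read 2: bits[10:18] width=8 -> value=223 (bin 11011111); offset now 18 = byte 2 bit 2; 22 bits remain
Read 3: bits[18:19] width=1 -> value=1 (bin 1); offset now 19 = byte 2 bit 3; 21 bits remain
Read 4: bits[19:28] width=9 -> value=64 (bin 001000000); offset now 28 = byte 3 bit 4; 12 bits remain

Answer: 332 223 1 64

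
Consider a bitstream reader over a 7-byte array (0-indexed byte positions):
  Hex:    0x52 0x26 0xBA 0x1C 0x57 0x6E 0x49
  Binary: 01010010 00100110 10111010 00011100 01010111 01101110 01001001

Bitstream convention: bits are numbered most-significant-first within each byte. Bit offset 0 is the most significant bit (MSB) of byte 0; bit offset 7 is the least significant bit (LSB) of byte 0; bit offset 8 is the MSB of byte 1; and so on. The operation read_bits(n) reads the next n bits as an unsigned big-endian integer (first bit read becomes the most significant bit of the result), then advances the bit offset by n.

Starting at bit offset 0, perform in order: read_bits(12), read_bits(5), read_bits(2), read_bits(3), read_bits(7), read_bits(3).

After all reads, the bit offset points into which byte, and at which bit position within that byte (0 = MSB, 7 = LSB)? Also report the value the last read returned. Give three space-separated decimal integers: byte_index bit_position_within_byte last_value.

Answer: 4 0 4

Derivation:
Read 1: bits[0:12] width=12 -> value=1314 (bin 010100100010); offset now 12 = byte 1 bit 4; 44 bits remain
Read 2: bits[12:17] width=5 -> value=13 (bin 01101); offset now 17 = byte 2 bit 1; 39 bits remain
Read 3: bits[17:19] width=2 -> value=1 (bin 01); offset now 19 = byte 2 bit 3; 37 bits remain
Read 4: bits[19:22] width=3 -> value=6 (bin 110); offset now 22 = byte 2 bit 6; 34 bits remain
Read 5: bits[22:29] width=7 -> value=67 (bin 1000011); offset now 29 = byte 3 bit 5; 27 bits remain
Read 6: bits[29:32] width=3 -> value=4 (bin 100); offset now 32 = byte 4 bit 0; 24 bits remain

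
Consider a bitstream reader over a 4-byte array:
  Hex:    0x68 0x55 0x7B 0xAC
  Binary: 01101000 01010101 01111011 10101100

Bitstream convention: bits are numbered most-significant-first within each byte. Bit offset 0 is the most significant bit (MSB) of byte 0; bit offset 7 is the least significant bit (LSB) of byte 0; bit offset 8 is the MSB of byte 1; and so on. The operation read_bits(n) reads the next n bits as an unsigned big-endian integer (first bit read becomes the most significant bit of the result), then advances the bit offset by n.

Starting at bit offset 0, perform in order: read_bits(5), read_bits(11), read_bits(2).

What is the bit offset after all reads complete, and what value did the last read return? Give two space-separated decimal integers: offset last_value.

Read 1: bits[0:5] width=5 -> value=13 (bin 01101); offset now 5 = byte 0 bit 5; 27 bits remain
Read 2: bits[5:16] width=11 -> value=85 (bin 00001010101); offset now 16 = byte 2 bit 0; 16 bits remain
Read 3: bits[16:18] width=2 -> value=1 (bin 01); offset now 18 = byte 2 bit 2; 14 bits remain

Answer: 18 1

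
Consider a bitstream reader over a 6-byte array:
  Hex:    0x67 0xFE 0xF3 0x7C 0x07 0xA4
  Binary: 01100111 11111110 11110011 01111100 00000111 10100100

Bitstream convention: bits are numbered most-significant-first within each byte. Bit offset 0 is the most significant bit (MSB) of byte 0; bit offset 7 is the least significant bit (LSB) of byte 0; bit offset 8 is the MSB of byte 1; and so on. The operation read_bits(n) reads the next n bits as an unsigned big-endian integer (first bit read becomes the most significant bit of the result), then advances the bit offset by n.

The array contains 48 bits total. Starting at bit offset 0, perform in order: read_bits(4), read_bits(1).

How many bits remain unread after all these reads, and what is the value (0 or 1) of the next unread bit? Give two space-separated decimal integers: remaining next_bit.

Answer: 43 1

Derivation:
Read 1: bits[0:4] width=4 -> value=6 (bin 0110); offset now 4 = byte 0 bit 4; 44 bits remain
Read 2: bits[4:5] width=1 -> value=0 (bin 0); offset now 5 = byte 0 bit 5; 43 bits remain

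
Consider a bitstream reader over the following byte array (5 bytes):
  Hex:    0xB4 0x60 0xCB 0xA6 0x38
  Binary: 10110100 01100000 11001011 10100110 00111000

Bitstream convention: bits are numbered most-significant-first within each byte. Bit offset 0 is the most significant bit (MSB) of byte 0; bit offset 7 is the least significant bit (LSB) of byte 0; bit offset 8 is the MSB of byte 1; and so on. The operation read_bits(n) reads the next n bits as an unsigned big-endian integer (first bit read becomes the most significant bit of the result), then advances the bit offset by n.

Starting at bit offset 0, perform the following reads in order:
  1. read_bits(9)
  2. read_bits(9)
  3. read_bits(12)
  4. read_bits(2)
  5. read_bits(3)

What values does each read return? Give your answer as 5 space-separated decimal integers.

Read 1: bits[0:9] width=9 -> value=360 (bin 101101000); offset now 9 = byte 1 bit 1; 31 bits remain
Read 2: bits[9:18] width=9 -> value=387 (bin 110000011); offset now 18 = byte 2 bit 2; 22 bits remain
Read 3: bits[18:30] width=12 -> value=745 (bin 001011101001); offset now 30 = byte 3 bit 6; 10 bits remain
Read 4: bits[30:32] width=2 -> value=2 (bin 10); offset now 32 = byte 4 bit 0; 8 bits remain
Read 5: bits[32:35] width=3 -> value=1 (bin 001); offset now 35 = byte 4 bit 3; 5 bits remain

Answer: 360 387 745 2 1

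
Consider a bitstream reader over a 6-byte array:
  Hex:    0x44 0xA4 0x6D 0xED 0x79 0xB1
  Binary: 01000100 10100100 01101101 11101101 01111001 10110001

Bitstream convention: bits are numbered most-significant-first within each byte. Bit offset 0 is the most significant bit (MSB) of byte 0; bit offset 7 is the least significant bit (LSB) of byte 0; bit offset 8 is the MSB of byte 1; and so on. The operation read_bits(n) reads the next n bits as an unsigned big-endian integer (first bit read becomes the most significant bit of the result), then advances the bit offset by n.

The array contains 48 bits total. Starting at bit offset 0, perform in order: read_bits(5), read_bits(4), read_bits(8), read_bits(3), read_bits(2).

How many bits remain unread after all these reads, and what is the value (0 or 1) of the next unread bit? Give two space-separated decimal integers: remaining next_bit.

Answer: 26 0

Derivation:
Read 1: bits[0:5] width=5 -> value=8 (bin 01000); offset now 5 = byte 0 bit 5; 43 bits remain
Read 2: bits[5:9] width=4 -> value=9 (bin 1001); offset now 9 = byte 1 bit 1; 39 bits remain
Read 3: bits[9:17] width=8 -> value=72 (bin 01001000); offset now 17 = byte 2 bit 1; 31 bits remain
Read 4: bits[17:20] width=3 -> value=6 (bin 110); offset now 20 = byte 2 bit 4; 28 bits remain
Read 5: bits[20:22] width=2 -> value=3 (bin 11); offset now 22 = byte 2 bit 6; 26 bits remain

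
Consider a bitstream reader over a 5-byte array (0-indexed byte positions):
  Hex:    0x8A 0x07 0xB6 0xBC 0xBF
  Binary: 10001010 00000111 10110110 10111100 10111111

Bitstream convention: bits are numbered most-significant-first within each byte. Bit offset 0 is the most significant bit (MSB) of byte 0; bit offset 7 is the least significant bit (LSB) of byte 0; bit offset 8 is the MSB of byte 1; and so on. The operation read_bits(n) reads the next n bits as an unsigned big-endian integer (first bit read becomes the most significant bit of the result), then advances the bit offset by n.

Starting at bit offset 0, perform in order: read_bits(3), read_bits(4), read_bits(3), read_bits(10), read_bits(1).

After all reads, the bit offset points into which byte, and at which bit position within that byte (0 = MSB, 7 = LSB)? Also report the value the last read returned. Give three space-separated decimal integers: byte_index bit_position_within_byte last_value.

Read 1: bits[0:3] width=3 -> value=4 (bin 100); offset now 3 = byte 0 bit 3; 37 bits remain
Read 2: bits[3:7] width=4 -> value=5 (bin 0101); offset now 7 = byte 0 bit 7; 33 bits remain
Read 3: bits[7:10] width=3 -> value=0 (bin 000); offset now 10 = byte 1 bit 2; 30 bits remain
Read 4: bits[10:20] width=10 -> value=123 (bin 0001111011); offset now 20 = byte 2 bit 4; 20 bits remain
Read 5: bits[20:21] width=1 -> value=0 (bin 0); offset now 21 = byte 2 bit 5; 19 bits remain

Answer: 2 5 0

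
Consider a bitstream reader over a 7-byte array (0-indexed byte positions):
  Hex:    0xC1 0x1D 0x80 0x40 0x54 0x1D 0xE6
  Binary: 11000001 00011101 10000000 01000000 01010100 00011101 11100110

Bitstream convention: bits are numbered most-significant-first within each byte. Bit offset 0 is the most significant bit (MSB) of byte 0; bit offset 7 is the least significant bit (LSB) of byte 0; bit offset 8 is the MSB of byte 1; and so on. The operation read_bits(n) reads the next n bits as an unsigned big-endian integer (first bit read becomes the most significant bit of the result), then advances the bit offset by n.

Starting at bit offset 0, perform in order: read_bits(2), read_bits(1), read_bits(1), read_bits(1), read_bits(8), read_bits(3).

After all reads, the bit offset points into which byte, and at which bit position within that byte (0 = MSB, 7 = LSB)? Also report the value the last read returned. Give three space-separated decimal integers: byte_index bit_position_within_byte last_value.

Answer: 2 0 5

Derivation:
Read 1: bits[0:2] width=2 -> value=3 (bin 11); offset now 2 = byte 0 bit 2; 54 bits remain
Read 2: bits[2:3] width=1 -> value=0 (bin 0); offset now 3 = byte 0 bit 3; 53 bits remain
Read 3: bits[3:4] width=1 -> value=0 (bin 0); offset now 4 = byte 0 bit 4; 52 bits remain
Read 4: bits[4:5] width=1 -> value=0 (bin 0); offset now 5 = byte 0 bit 5; 51 bits remain
Read 5: bits[5:13] width=8 -> value=35 (bin 00100011); offset now 13 = byte 1 bit 5; 43 bits remain
Read 6: bits[13:16] width=3 -> value=5 (bin 101); offset now 16 = byte 2 bit 0; 40 bits remain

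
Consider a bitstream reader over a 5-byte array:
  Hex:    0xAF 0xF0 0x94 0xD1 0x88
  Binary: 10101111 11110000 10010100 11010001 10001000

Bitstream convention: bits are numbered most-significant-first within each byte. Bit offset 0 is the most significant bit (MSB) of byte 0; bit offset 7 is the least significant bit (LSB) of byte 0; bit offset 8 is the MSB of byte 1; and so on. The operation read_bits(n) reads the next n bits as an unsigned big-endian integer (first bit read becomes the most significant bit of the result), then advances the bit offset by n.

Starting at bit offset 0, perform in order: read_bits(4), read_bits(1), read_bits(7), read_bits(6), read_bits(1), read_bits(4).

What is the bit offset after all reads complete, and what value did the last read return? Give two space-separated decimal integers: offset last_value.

Read 1: bits[0:4] width=4 -> value=10 (bin 1010); offset now 4 = byte 0 bit 4; 36 bits remain
Read 2: bits[4:5] width=1 -> value=1 (bin 1); offset now 5 = byte 0 bit 5; 35 bits remain
Read 3: bits[5:12] width=7 -> value=127 (bin 1111111); offset now 12 = byte 1 bit 4; 28 bits remain
Read 4: bits[12:18] width=6 -> value=2 (bin 000010); offset now 18 = byte 2 bit 2; 22 bits remain
Read 5: bits[18:19] width=1 -> value=0 (bin 0); offset now 19 = byte 2 bit 3; 21 bits remain
Read 6: bits[19:23] width=4 -> value=10 (bin 1010); offset now 23 = byte 2 bit 7; 17 bits remain

Answer: 23 10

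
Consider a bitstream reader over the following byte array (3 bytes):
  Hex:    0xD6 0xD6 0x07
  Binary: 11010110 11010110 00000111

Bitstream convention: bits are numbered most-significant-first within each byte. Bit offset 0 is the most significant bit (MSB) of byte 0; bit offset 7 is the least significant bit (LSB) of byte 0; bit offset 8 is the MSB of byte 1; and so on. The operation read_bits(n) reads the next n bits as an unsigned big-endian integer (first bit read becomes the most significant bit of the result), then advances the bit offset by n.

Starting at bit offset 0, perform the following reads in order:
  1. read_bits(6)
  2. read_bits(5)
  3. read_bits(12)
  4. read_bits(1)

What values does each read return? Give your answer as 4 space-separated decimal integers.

Read 1: bits[0:6] width=6 -> value=53 (bin 110101); offset now 6 = byte 0 bit 6; 18 bits remain
Read 2: bits[6:11] width=5 -> value=22 (bin 10110); offset now 11 = byte 1 bit 3; 13 bits remain
Read 3: bits[11:23] width=12 -> value=2819 (bin 101100000011); offset now 23 = byte 2 bit 7; 1 bits remain
Read 4: bits[23:24] width=1 -> value=1 (bin 1); offset now 24 = byte 3 bit 0; 0 bits remain

Answer: 53 22 2819 1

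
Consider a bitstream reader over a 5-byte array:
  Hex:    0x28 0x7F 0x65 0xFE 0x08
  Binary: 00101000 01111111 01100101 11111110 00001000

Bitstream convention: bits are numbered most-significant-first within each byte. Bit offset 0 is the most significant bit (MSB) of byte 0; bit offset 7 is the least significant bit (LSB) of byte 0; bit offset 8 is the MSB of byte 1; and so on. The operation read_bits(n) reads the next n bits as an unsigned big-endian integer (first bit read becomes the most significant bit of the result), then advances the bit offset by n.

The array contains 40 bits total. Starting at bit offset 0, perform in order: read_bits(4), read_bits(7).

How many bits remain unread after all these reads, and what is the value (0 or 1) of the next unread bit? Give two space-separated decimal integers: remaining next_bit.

Read 1: bits[0:4] width=4 -> value=2 (bin 0010); offset now 4 = byte 0 bit 4; 36 bits remain
Read 2: bits[4:11] width=7 -> value=67 (bin 1000011); offset now 11 = byte 1 bit 3; 29 bits remain

Answer: 29 1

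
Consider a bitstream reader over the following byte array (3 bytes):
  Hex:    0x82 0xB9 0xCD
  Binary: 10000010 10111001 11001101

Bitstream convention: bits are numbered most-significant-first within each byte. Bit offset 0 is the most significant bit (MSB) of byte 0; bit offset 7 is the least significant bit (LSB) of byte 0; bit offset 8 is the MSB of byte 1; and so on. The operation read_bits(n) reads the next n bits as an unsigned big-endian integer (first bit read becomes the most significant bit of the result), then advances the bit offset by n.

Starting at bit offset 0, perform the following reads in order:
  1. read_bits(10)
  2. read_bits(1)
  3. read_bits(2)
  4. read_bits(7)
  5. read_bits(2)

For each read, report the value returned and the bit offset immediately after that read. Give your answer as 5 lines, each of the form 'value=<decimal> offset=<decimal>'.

Answer: value=522 offset=10
value=1 offset=11
value=3 offset=13
value=28 offset=20
value=3 offset=22

Derivation:
Read 1: bits[0:10] width=10 -> value=522 (bin 1000001010); offset now 10 = byte 1 bit 2; 14 bits remain
Read 2: bits[10:11] width=1 -> value=1 (bin 1); offset now 11 = byte 1 bit 3; 13 bits remain
Read 3: bits[11:13] width=2 -> value=3 (bin 11); offset now 13 = byte 1 bit 5; 11 bits remain
Read 4: bits[13:20] width=7 -> value=28 (bin 0011100); offset now 20 = byte 2 bit 4; 4 bits remain
Read 5: bits[20:22] width=2 -> value=3 (bin 11); offset now 22 = byte 2 bit 6; 2 bits remain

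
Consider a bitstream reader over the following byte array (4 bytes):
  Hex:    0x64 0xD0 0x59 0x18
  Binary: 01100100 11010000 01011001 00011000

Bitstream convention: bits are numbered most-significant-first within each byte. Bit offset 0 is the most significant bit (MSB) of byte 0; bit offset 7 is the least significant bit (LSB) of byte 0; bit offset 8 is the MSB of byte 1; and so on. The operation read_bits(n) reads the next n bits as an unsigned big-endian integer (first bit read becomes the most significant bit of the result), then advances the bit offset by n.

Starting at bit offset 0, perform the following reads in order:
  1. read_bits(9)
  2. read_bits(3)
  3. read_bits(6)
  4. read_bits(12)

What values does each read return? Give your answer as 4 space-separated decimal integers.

Read 1: bits[0:9] width=9 -> value=201 (bin 011001001); offset now 9 = byte 1 bit 1; 23 bits remain
Read 2: bits[9:12] width=3 -> value=5 (bin 101); offset now 12 = byte 1 bit 4; 20 bits remain
Read 3: bits[12:18] width=6 -> value=1 (bin 000001); offset now 18 = byte 2 bit 2; 14 bits remain
Read 4: bits[18:30] width=12 -> value=1606 (bin 011001000110); offset now 30 = byte 3 bit 6; 2 bits remain

Answer: 201 5 1 1606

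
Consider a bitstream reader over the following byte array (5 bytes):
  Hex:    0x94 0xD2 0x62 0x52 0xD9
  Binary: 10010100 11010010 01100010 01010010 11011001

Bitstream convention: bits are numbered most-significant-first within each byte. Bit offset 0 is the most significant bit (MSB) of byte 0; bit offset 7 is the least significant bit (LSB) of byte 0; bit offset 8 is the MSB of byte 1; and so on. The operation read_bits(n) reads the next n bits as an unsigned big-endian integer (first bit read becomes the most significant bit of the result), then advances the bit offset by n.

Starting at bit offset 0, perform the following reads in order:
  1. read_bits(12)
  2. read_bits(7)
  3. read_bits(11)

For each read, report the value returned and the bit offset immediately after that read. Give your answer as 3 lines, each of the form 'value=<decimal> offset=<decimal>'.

Answer: value=2381 offset=12
value=19 offset=19
value=148 offset=30

Derivation:
Read 1: bits[0:12] width=12 -> value=2381 (bin 100101001101); offset now 12 = byte 1 bit 4; 28 bits remain
Read 2: bits[12:19] width=7 -> value=19 (bin 0010011); offset now 19 = byte 2 bit 3; 21 bits remain
Read 3: bits[19:30] width=11 -> value=148 (bin 00010010100); offset now 30 = byte 3 bit 6; 10 bits remain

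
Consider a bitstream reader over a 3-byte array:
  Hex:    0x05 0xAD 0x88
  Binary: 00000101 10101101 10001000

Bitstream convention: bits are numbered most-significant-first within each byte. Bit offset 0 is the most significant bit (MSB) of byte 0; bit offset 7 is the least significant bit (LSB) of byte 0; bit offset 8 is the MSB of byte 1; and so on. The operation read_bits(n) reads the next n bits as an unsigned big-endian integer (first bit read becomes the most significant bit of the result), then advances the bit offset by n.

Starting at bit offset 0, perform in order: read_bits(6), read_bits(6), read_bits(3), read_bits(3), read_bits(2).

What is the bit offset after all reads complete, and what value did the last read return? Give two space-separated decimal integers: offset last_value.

Answer: 20 0

Derivation:
Read 1: bits[0:6] width=6 -> value=1 (bin 000001); offset now 6 = byte 0 bit 6; 18 bits remain
Read 2: bits[6:12] width=6 -> value=26 (bin 011010); offset now 12 = byte 1 bit 4; 12 bits remain
Read 3: bits[12:15] width=3 -> value=6 (bin 110); offset now 15 = byte 1 bit 7; 9 bits remain
Read 4: bits[15:18] width=3 -> value=6 (bin 110); offset now 18 = byte 2 bit 2; 6 bits remain
Read 5: bits[18:20] width=2 -> value=0 (bin 00); offset now 20 = byte 2 bit 4; 4 bits remain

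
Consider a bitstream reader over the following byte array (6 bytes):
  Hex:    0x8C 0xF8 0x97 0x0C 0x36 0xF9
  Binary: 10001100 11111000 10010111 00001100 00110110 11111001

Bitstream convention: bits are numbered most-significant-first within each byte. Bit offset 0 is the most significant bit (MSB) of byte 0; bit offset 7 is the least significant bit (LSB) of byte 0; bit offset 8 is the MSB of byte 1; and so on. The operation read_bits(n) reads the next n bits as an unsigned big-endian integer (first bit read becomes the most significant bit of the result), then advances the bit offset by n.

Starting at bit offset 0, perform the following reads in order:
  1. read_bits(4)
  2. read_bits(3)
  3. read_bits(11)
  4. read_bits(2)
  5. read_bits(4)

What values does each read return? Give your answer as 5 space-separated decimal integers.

Read 1: bits[0:4] width=4 -> value=8 (bin 1000); offset now 4 = byte 0 bit 4; 44 bits remain
Read 2: bits[4:7] width=3 -> value=6 (bin 110); offset now 7 = byte 0 bit 7; 41 bits remain
Read 3: bits[7:18] width=11 -> value=994 (bin 01111100010); offset now 18 = byte 2 bit 2; 30 bits remain
Read 4: bits[18:20] width=2 -> value=1 (bin 01); offset now 20 = byte 2 bit 4; 28 bits remain
Read 5: bits[20:24] width=4 -> value=7 (bin 0111); offset now 24 = byte 3 bit 0; 24 bits remain

Answer: 8 6 994 1 7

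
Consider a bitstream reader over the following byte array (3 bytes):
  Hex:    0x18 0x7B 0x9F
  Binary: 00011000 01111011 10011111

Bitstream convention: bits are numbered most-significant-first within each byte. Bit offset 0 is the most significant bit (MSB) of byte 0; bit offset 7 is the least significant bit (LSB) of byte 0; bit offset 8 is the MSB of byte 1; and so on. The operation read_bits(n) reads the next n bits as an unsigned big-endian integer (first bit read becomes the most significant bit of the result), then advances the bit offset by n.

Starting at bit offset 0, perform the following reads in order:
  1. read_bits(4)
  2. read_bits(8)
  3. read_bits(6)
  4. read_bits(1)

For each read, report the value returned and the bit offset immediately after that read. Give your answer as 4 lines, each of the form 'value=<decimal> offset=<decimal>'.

Read 1: bits[0:4] width=4 -> value=1 (bin 0001); offset now 4 = byte 0 bit 4; 20 bits remain
Read 2: bits[4:12] width=8 -> value=135 (bin 10000111); offset now 12 = byte 1 bit 4; 12 bits remain
Read 3: bits[12:18] width=6 -> value=46 (bin 101110); offset now 18 = byte 2 bit 2; 6 bits remain
Read 4: bits[18:19] width=1 -> value=0 (bin 0); offset now 19 = byte 2 bit 3; 5 bits remain

Answer: value=1 offset=4
value=135 offset=12
value=46 offset=18
value=0 offset=19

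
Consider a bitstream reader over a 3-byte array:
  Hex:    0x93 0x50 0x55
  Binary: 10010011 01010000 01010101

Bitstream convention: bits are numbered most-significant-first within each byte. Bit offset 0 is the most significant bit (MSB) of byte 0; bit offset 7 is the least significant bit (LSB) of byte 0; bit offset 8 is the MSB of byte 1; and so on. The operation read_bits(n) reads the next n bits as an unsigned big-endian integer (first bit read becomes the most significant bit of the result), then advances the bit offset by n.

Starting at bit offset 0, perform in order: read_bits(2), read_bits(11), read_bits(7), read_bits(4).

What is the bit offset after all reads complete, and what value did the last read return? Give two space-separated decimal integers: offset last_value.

Answer: 24 5

Derivation:
Read 1: bits[0:2] width=2 -> value=2 (bin 10); offset now 2 = byte 0 bit 2; 22 bits remain
Read 2: bits[2:13] width=11 -> value=618 (bin 01001101010); offset now 13 = byte 1 bit 5; 11 bits remain
Read 3: bits[13:20] width=7 -> value=5 (bin 0000101); offset now 20 = byte 2 bit 4; 4 bits remain
Read 4: bits[20:24] width=4 -> value=5 (bin 0101); offset now 24 = byte 3 bit 0; 0 bits remain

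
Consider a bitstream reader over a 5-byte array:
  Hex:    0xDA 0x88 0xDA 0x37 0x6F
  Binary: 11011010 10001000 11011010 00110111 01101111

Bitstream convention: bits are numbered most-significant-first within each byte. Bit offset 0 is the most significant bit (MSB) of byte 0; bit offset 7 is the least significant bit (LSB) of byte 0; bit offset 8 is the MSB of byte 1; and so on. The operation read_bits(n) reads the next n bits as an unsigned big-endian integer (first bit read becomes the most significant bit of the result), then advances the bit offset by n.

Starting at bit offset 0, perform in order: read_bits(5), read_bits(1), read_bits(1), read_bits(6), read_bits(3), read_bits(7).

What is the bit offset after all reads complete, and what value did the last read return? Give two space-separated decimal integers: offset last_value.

Answer: 23 109

Derivation:
Read 1: bits[0:5] width=5 -> value=27 (bin 11011); offset now 5 = byte 0 bit 5; 35 bits remain
Read 2: bits[5:6] width=1 -> value=0 (bin 0); offset now 6 = byte 0 bit 6; 34 bits remain
Read 3: bits[6:7] width=1 -> value=1 (bin 1); offset now 7 = byte 0 bit 7; 33 bits remain
Read 4: bits[7:13] width=6 -> value=17 (bin 010001); offset now 13 = byte 1 bit 5; 27 bits remain
Read 5: bits[13:16] width=3 -> value=0 (bin 000); offset now 16 = byte 2 bit 0; 24 bits remain
Read 6: bits[16:23] width=7 -> value=109 (bin 1101101); offset now 23 = byte 2 bit 7; 17 bits remain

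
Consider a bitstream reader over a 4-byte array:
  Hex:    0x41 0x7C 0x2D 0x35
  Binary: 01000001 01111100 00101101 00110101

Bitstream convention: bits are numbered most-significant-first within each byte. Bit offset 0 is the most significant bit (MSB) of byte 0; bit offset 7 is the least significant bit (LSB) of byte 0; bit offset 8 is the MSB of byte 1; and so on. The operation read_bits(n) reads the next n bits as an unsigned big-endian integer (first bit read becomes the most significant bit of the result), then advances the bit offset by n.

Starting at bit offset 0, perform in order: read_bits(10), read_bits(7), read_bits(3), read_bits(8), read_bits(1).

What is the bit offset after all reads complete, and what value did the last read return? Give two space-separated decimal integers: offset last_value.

Read 1: bits[0:10] width=10 -> value=261 (bin 0100000101); offset now 10 = byte 1 bit 2; 22 bits remain
Read 2: bits[10:17] width=7 -> value=120 (bin 1111000); offset now 17 = byte 2 bit 1; 15 bits remain
Read 3: bits[17:20] width=3 -> value=2 (bin 010); offset now 20 = byte 2 bit 4; 12 bits remain
Read 4: bits[20:28] width=8 -> value=211 (bin 11010011); offset now 28 = byte 3 bit 4; 4 bits remain
Read 5: bits[28:29] width=1 -> value=0 (bin 0); offset now 29 = byte 3 bit 5; 3 bits remain

Answer: 29 0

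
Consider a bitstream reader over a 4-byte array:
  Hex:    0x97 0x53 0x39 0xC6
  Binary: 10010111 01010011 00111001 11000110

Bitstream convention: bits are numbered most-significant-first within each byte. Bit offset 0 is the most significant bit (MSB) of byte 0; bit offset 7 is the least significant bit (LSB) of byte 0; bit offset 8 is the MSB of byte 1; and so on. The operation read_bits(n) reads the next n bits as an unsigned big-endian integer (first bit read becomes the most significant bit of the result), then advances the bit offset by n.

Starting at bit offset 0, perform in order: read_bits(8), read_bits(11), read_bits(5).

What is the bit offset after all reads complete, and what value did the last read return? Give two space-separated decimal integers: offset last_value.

Answer: 24 25

Derivation:
Read 1: bits[0:8] width=8 -> value=151 (bin 10010111); offset now 8 = byte 1 bit 0; 24 bits remain
Read 2: bits[8:19] width=11 -> value=665 (bin 01010011001); offset now 19 = byte 2 bit 3; 13 bits remain
Read 3: bits[19:24] width=5 -> value=25 (bin 11001); offset now 24 = byte 3 bit 0; 8 bits remain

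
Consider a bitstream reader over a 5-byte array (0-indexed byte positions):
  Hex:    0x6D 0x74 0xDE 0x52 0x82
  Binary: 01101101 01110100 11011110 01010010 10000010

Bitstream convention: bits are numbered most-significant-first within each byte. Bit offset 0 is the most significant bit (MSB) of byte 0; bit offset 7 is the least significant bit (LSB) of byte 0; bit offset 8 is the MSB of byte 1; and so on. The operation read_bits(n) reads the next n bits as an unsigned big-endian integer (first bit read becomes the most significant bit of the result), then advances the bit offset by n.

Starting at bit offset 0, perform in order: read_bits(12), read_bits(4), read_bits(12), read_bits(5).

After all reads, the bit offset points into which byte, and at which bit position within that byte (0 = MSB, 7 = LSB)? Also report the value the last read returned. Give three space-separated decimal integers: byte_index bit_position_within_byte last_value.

Read 1: bits[0:12] width=12 -> value=1751 (bin 011011010111); offset now 12 = byte 1 bit 4; 28 bits remain
Read 2: bits[12:16] width=4 -> value=4 (bin 0100); offset now 16 = byte 2 bit 0; 24 bits remain
Read 3: bits[16:28] width=12 -> value=3557 (bin 110111100101); offset now 28 = byte 3 bit 4; 12 bits remain
Read 4: bits[28:33] width=5 -> value=5 (bin 00101); offset now 33 = byte 4 bit 1; 7 bits remain

Answer: 4 1 5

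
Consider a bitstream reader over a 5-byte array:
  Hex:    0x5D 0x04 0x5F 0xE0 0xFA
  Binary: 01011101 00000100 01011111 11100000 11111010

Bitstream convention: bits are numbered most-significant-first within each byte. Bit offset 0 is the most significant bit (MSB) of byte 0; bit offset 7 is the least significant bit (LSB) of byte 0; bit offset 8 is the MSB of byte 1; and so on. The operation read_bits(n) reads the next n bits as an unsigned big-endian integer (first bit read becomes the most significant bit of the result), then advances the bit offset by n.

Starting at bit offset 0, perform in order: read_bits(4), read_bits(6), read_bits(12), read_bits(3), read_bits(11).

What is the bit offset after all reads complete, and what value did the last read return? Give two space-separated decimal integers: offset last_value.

Read 1: bits[0:4] width=4 -> value=5 (bin 0101); offset now 4 = byte 0 bit 4; 36 bits remain
Read 2: bits[4:10] width=6 -> value=52 (bin 110100); offset now 10 = byte 1 bit 2; 30 bits remain
Read 3: bits[10:22] width=12 -> value=279 (bin 000100010111); offset now 22 = byte 2 bit 6; 18 bits remain
Read 4: bits[22:25] width=3 -> value=7 (bin 111); offset now 25 = byte 3 bit 1; 15 bits remain
Read 5: bits[25:36] width=11 -> value=1551 (bin 11000001111); offset now 36 = byte 4 bit 4; 4 bits remain

Answer: 36 1551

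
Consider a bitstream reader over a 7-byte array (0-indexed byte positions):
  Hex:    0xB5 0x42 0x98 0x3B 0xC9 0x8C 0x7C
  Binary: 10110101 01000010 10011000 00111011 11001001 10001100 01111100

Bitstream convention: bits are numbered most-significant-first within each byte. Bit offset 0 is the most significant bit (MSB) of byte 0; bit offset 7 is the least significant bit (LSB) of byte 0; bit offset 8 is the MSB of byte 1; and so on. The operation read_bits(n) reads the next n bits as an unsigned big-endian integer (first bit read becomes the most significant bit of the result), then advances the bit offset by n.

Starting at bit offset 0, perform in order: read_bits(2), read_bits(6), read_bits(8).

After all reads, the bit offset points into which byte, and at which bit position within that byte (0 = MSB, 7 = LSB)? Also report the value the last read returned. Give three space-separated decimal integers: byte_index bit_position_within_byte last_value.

Read 1: bits[0:2] width=2 -> value=2 (bin 10); offset now 2 = byte 0 bit 2; 54 bits remain
Read 2: bits[2:8] width=6 -> value=53 (bin 110101); offset now 8 = byte 1 bit 0; 48 bits remain
Read 3: bits[8:16] width=8 -> value=66 (bin 01000010); offset now 16 = byte 2 bit 0; 40 bits remain

Answer: 2 0 66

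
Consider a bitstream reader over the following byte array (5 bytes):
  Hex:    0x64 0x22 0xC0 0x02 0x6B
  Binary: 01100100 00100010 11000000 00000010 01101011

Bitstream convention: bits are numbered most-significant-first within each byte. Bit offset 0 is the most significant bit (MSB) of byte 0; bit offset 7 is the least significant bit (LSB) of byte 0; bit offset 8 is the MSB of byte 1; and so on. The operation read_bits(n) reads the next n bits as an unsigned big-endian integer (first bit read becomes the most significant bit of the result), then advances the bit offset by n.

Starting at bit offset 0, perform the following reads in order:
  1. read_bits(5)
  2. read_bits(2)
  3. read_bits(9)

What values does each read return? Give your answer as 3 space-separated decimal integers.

Answer: 12 2 34

Derivation:
Read 1: bits[0:5] width=5 -> value=12 (bin 01100); offset now 5 = byte 0 bit 5; 35 bits remain
Read 2: bits[5:7] width=2 -> value=2 (bin 10); offset now 7 = byte 0 bit 7; 33 bits remain
Read 3: bits[7:16] width=9 -> value=34 (bin 000100010); offset now 16 = byte 2 bit 0; 24 bits remain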